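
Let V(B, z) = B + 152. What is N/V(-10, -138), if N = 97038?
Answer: 48519/71 ≈ 683.37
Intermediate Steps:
V(B, z) = 152 + B
N/V(-10, -138) = 97038/(152 - 10) = 97038/142 = 97038*(1/142) = 48519/71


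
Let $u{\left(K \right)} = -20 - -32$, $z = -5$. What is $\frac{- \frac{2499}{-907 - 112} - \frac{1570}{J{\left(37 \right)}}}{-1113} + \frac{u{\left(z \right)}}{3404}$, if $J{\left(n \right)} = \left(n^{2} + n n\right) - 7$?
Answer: $\frac{4845643282}{2635849493907} \approx 0.0018384$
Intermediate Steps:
$u{\left(K \right)} = 12$ ($u{\left(K \right)} = -20 + 32 = 12$)
$J{\left(n \right)} = -7 + 2 n^{2}$ ($J{\left(n \right)} = \left(n^{2} + n^{2}\right) - 7 = 2 n^{2} - 7 = -7 + 2 n^{2}$)
$\frac{- \frac{2499}{-907 - 112} - \frac{1570}{J{\left(37 \right)}}}{-1113} + \frac{u{\left(z \right)}}{3404} = \frac{- \frac{2499}{-907 - 112} - \frac{1570}{-7 + 2 \cdot 37^{2}}}{-1113} + \frac{12}{3404} = \left(- \frac{2499}{-907 - 112} - \frac{1570}{-7 + 2 \cdot 1369}\right) \left(- \frac{1}{1113}\right) + 12 \cdot \frac{1}{3404} = \left(- \frac{2499}{-1019} - \frac{1570}{-7 + 2738}\right) \left(- \frac{1}{1113}\right) + \frac{3}{851} = \left(\left(-2499\right) \left(- \frac{1}{1019}\right) - \frac{1570}{2731}\right) \left(- \frac{1}{1113}\right) + \frac{3}{851} = \left(\frac{2499}{1019} - \frac{1570}{2731}\right) \left(- \frac{1}{1113}\right) + \frac{3}{851} = \frac{5224939}{2782889} \left(- \frac{1}{1113}\right) + \frac{3}{851} = - \frac{5224939}{3097355457} + \frac{3}{851} = \frac{4845643282}{2635849493907}$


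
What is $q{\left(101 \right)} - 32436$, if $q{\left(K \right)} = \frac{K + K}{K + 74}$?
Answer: $- \frac{5676098}{175} \approx -32435.0$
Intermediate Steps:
$q{\left(K \right)} = \frac{2 K}{74 + K}$
$q{\left(101 \right)} - 32436 = 2 \cdot 101 \frac{1}{74 + 101} - 32436 = 2 \cdot 101 \cdot \frac{1}{175} - 32436 = \frac{202}{175} - 32436 = - \frac{5676098}{175}$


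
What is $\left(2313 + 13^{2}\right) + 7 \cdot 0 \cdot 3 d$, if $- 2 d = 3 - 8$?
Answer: $2482$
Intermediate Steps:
$d = \frac{5}{2}$ ($d = - \frac{3 - 8}{2} = \left(- \frac{1}{2}\right) \left(-5\right) = \frac{5}{2} \approx 2.5$)
$\left(2313 + 13^{2}\right) + 7 \cdot 0 \cdot 3 d = \left(2313 + 13^{2}\right) + 7 \cdot 0 \cdot 3 \cdot \frac{5}{2} = \left(2313 + 169\right) + 7 \cdot 0 \cdot \frac{5}{2} = 2482 + 0 \cdot \frac{5}{2} = 2482 + 0 = 2482$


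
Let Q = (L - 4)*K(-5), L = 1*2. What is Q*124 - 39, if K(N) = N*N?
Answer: -6239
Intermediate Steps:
K(N) = N²
L = 2
Q = -50 (Q = (2 - 4)*(-5)² = -2*25 = -50)
Q*124 - 39 = -50*124 - 39 = -6200 - 39 = -6239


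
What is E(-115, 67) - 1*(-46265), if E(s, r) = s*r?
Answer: 38560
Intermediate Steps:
E(s, r) = r*s
E(-115, 67) - 1*(-46265) = 67*(-115) - 1*(-46265) = -7705 + 46265 = 38560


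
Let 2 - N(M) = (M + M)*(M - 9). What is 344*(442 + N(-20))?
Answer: -246304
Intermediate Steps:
N(M) = 2 - 2*M*(-9 + M) (N(M) = 2 - (M + M)*(M - 9) = 2 - 2*M*(-9 + M))
344*(442 + N(-20)) = 344*(442 + (2 - 2*(-20)**2 + 18*(-20))) = 344*(442 + (2 - 2*400 - 360)) = 344*(442 + (2 - 800 - 360)) = 344*(442 - 1158) = 344*(-716) = -246304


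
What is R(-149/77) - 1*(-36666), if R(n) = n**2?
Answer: 217414915/5929 ≈ 36670.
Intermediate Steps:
R(-149/77) - 1*(-36666) = (-149/77)**2 - 1*(-36666) = (-149*1/77)**2 + 36666 = (-149/77)**2 + 36666 = 22201/5929 + 36666 = 217414915/5929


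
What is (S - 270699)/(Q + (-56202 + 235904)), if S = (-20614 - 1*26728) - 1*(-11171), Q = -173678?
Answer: -51145/1004 ≈ -50.941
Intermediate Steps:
S = -36171 (S = (-20614 - 26728) + 11171 = -47342 + 11171 = -36171)
(S - 270699)/(Q + (-56202 + 235904)) = (-36171 - 270699)/(-173678 + (-56202 + 235904)) = -306870/(-173678 + 179702) = -306870/6024 = -306870*1/6024 = -51145/1004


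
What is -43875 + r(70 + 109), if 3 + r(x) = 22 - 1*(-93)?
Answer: -43763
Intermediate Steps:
r(x) = 112 (r(x) = -3 + (22 - 1*(-93)) = -3 + (22 + 93) = -3 + 115 = 112)
-43875 + r(70 + 109) = -43875 + 112 = -43763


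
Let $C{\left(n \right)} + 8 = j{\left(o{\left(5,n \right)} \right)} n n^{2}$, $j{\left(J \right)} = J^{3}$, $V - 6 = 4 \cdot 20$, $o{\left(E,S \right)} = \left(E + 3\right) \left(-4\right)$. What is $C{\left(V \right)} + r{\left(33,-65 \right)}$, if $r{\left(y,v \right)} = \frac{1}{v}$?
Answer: $- \frac{1354748396041}{65} \approx -2.0842 \cdot 10^{10}$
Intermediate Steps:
$o{\left(E,S \right)} = -12 - 4 E$ ($o{\left(E,S \right)} = \left(3 + E\right) \left(-4\right) = -12 - 4 E$)
$V = 86$ ($V = 6 + 4 \cdot 20 = 6 + 80 = 86$)
$C{\left(n \right)} = -8 - 32768 n^{3}$ ($C{\left(n \right)} = -8 + \left(-12 - 20\right)^{3} n n^{2} = -8 + \left(-32\right)^{3} n n^{2} = -8 + - 32768 n n^{2} = -8 - 32768 n^{3}$)
$C{\left(V \right)} + r{\left(33,-65 \right)} = \left(-8 - 32768 \cdot 86^{3}\right) + \frac{1}{-65} = \left(-8 - 20842283008\right) - \frac{1}{65} = -20842283016 - \frac{1}{65} = - \frac{1354748396041}{65}$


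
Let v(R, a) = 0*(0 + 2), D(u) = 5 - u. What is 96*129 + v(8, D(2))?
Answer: 12384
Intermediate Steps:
v(R, a) = 0 (v(R, a) = 0*2 = 0)
96*129 + v(8, D(2)) = 96*129 + 0 = 12384 + 0 = 12384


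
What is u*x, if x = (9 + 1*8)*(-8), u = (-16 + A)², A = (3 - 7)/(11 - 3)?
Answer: -37026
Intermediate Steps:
A = -½ (A = -4/8 = -4*⅛ = -½ ≈ -0.50000)
u = 1089/4 (u = (-16 - ½)² = (-33/2)² = 1089/4 ≈ 272.25)
x = -136 (x = (9 + 8)*(-8) = 17*(-8) = -136)
u*x = (1089/4)*(-136) = -37026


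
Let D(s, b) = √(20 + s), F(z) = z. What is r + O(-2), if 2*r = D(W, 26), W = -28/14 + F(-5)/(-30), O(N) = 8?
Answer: 8 + √654/12 ≈ 10.131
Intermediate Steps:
W = -11/6 (W = -28/14 - 5/(-30) = -28*1/14 - 5*(-1/30) = -2 + ⅙ = -11/6 ≈ -1.8333)
r = √654/12 (r = √(20 - 11/6)/2 = √(109/6)/2 = (√654/6)/2 = √654/12 ≈ 2.1311)
r + O(-2) = √654/12 + 8 = 8 + √654/12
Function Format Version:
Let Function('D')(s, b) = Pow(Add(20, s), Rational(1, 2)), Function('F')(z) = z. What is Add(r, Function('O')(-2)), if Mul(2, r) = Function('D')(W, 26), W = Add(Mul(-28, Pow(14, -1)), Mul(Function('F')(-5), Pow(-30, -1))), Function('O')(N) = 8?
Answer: Add(8, Mul(Rational(1, 12), Pow(654, Rational(1, 2)))) ≈ 10.131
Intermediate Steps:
W = Rational(-11, 6) (W = Add(Mul(-28, Pow(14, -1)), Mul(-5, Pow(-30, -1))) = Add(Mul(-28, Rational(1, 14)), Mul(-5, Rational(-1, 30))) = Add(-2, Rational(1, 6)) = Rational(-11, 6) ≈ -1.8333)
r = Mul(Rational(1, 12), Pow(654, Rational(1, 2))) (r = Mul(Rational(1, 2), Pow(Add(20, Rational(-11, 6)), Rational(1, 2))) = Mul(Rational(1, 2), Pow(Rational(109, 6), Rational(1, 2))) = Mul(Rational(1, 2), Mul(Rational(1, 6), Pow(654, Rational(1, 2)))) = Mul(Rational(1, 12), Pow(654, Rational(1, 2))) ≈ 2.1311)
Add(r, Function('O')(-2)) = Add(Mul(Rational(1, 12), Pow(654, Rational(1, 2))), 8) = Add(8, Mul(Rational(1, 12), Pow(654, Rational(1, 2))))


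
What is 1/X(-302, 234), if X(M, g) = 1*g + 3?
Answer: 1/237 ≈ 0.0042194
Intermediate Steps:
X(M, g) = 3 + g (X(M, g) = g + 3 = 3 + g)
1/X(-302, 234) = 1/(3 + 234) = 1/237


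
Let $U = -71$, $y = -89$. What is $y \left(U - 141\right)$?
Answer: $18868$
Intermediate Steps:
$y \left(U - 141\right) = - 89 \left(-71 - 141\right) = \left(-89\right) \left(-212\right) = 18868$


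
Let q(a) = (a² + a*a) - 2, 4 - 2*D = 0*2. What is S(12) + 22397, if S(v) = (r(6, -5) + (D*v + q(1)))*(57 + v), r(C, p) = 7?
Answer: 24536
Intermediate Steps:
D = 2 (D = 2 - 0*2 = 2 - ½*0 = 2 + 0 = 2)
q(a) = -2 + 2*a² (q(a) = (a² + a²) - 2 = 2*a² - 2 = -2 + 2*a²)
S(v) = (7 + 2*v)*(57 + v) (S(v) = (7 + (2*v + (-2 + 2*1²)))*(57 + v) = (7 + (2*v + (-2 + 2*1)))*(57 + v) = (7 + (2*v + (-2 + 2)))*(57 + v) = (7 + (2*v + 0))*(57 + v) = (7 + 2*v)*(57 + v))
S(12) + 22397 = (399 + 2*12² + 121*12) + 22397 = (399 + 2*144 + 1452) + 22397 = (399 + 288 + 1452) + 22397 = 2139 + 22397 = 24536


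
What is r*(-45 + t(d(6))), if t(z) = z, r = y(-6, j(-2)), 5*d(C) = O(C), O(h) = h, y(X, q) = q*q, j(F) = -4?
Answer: -3504/5 ≈ -700.80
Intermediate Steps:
y(X, q) = q**2
d(C) = C/5
r = 16 (r = (-4)**2 = 16)
r*(-45 + t(d(6))) = 16*(-45 + (1/5)*6) = 16*(-45 + 6/5) = 16*(-219/5) = -3504/5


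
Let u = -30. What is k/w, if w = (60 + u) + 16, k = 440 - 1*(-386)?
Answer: 413/23 ≈ 17.957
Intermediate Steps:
k = 826 (k = 440 + 386 = 826)
w = 46 (w = (60 - 30) + 16 = 30 + 16 = 46)
k/w = 826/46 = 826*(1/46) = 413/23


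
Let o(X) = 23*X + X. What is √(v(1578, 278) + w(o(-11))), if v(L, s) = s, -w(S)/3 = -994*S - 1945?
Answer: I*√781135 ≈ 883.82*I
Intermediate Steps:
o(X) = 24*X
w(S) = 5835 + 2982*S (w(S) = -3*(-994*S - 1945) = -3*(-1945 - 994*S) = 5835 + 2982*S)
√(v(1578, 278) + w(o(-11))) = √(278 + (5835 + 2982*(24*(-11)))) = √(278 + (5835 + 2982*(-264))) = √(278 + (5835 - 787248)) = √(278 - 781413) = √(-781135) = I*√781135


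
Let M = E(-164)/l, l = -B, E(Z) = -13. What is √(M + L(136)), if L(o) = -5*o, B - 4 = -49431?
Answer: I*√1661259906271/49427 ≈ 26.077*I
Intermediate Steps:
B = -49427 (B = 4 - 49431 = -49427)
l = 49427 (l = -1*(-49427) = 49427)
M = -13/49427 ≈ -0.00026301
√(M + L(136)) = √(-13/49427 - 5*136) = √(-13/49427 - 680) = √(-33610373/49427) = I*√1661259906271/49427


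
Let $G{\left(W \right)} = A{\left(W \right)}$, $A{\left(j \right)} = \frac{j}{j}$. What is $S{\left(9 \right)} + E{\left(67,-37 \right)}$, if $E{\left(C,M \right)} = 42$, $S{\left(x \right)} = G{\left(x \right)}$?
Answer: $43$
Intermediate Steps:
$A{\left(j \right)} = 1$
$G{\left(W \right)} = 1$
$S{\left(x \right)} = 1$
$S{\left(9 \right)} + E{\left(67,-37 \right)} = 1 + 42 = 43$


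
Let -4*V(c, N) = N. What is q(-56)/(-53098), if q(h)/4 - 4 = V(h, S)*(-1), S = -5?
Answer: -11/53098 ≈ -0.00020716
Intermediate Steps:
V(c, N) = -N/4
q(h) = 11 (q(h) = 16 + 4*(-1/4*(-5)*(-1)) = 16 + 4*((5/4)*(-1)) = 16 + 4*(-5/4) = 16 - 5 = 11)
q(-56)/(-53098) = 11/(-53098) = 11*(-1/53098) = -11/53098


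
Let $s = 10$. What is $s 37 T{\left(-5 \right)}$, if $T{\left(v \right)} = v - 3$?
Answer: $-2960$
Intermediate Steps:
$T{\left(v \right)} = -3 + v$
$s 37 T{\left(-5 \right)} = 10 \cdot 37 \left(-3 - 5\right) = 370 \left(-8\right) = -2960$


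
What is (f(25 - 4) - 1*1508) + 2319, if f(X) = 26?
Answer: 837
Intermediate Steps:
(f(25 - 4) - 1*1508) + 2319 = (26 - 1*1508) + 2319 = (26 - 1508) + 2319 = -1482 + 2319 = 837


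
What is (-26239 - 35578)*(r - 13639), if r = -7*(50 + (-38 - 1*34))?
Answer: 833602245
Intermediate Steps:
r = 154 (r = -7*(50 + (-38 - 34)) = -7*(50 - 72) = -7*(-22) = 154)
(-26239 - 35578)*(r - 13639) = (-26239 - 35578)*(154 - 13639) = -61817*(-13485) = 833602245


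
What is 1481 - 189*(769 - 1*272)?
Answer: -92452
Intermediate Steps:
1481 - 189*(769 - 1*272) = 1481 - 189*(769 - 272) = 1481 - 189*497 = 1481 - 93933 = -92452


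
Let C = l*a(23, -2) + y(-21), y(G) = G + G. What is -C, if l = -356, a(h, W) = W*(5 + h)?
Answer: -19894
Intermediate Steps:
y(G) = 2*G
C = 19894 (C = -(-712)*(5 + 23) + 2*(-21) = -(-712)*28 - 42 = -356*(-56) - 42 = 19936 - 42 = 19894)
-C = -1*19894 = -19894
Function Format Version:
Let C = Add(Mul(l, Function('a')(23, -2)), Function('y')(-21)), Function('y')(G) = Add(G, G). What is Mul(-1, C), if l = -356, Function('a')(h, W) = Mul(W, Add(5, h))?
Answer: -19894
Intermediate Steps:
Function('y')(G) = Mul(2, G)
C = 19894 (C = Add(Mul(-356, Mul(-2, Add(5, 23))), Mul(2, -21)) = Add(Mul(-356, Mul(-2, 28)), -42) = Add(Mul(-356, -56), -42) = Add(19936, -42) = 19894)
Mul(-1, C) = Mul(-1, 19894) = -19894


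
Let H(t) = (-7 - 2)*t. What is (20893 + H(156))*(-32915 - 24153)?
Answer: -1112198252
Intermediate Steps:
H(t) = -9*t
(20893 + H(156))*(-32915 - 24153) = (20893 - 9*156)*(-32915 - 24153) = (20893 - 1404)*(-57068) = 19489*(-57068) = -1112198252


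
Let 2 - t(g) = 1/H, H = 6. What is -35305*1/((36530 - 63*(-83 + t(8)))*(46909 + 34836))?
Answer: -14122/1361659163 ≈ -1.0371e-5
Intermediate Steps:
t(g) = 11/6 (t(g) = 2 - 1/6 = 2 - 1*⅙ = 2 - ⅙ = 11/6)
-35305*1/((36530 - 63*(-83 + t(8)))*(46909 + 34836)) = -35305*1/((36530 - 63*(-83 + 11/6))*(46909 + 34836)) = -35305*1/(81745*(36530 - 63*(-487/6))) = -35305*1/(81745*(36530 + 10227/2)) = -35305/((83287/2)*81745) = -35305/6808295815/2 = -35305*2/6808295815 = -14122/1361659163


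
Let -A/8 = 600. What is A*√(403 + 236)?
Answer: -14400*√71 ≈ -1.2134e+5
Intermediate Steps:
A = -4800 (A = -8*600 = -4800)
A*√(403 + 236) = -4800*√(403 + 236) = -14400*√71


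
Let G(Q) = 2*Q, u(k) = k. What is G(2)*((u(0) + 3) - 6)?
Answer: -12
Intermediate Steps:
G(2)*((u(0) + 3) - 6) = (2*2)*((0 + 3) - 6) = 4*(3 - 6) = 4*(-3) = -12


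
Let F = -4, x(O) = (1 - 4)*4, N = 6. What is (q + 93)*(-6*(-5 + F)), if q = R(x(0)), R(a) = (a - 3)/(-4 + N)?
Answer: 4617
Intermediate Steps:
x(O) = -12 (x(O) = -3*4 = -12)
R(a) = -3/2 + a/2 (R(a) = (a - 3)/(-4 + 6) = (-3 + a)/2 = (-3 + a)*(½) = -3/2 + a/2)
q = -15/2 (q = -3/2 + (½)*(-12) = -3/2 - 6 = -15/2 ≈ -7.5000)
(q + 93)*(-6*(-5 + F)) = (-15/2 + 93)*(-6*(-5 - 4)) = 171*(-6*(-9))/2 = (171/2)*54 = 4617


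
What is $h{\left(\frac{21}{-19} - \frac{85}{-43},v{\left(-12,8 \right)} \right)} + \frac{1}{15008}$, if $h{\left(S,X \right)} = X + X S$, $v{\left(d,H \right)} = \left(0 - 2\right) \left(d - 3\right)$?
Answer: $\frac{688417777}{12261536} \approx 56.144$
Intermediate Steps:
$v{\left(d,H \right)} = 6 - 2 d$ ($v{\left(d,H \right)} = - 2 \left(-3 + d\right) = 6 - 2 d$)
$h{\left(S,X \right)} = X + S X$
$h{\left(\frac{21}{-19} - \frac{85}{-43},v{\left(-12,8 \right)} \right)} + \frac{1}{15008} = \left(6 - -24\right) \left(1 + \left(\frac{21}{-19} - \frac{85}{-43}\right)\right) + \frac{1}{15008} = \left(6 + 24\right) \left(1 + \left(21 \left(- \frac{1}{19}\right) - - \frac{85}{43}\right)\right) + \frac{1}{15008} = 30 \left(1 + \left(- \frac{21}{19} + \frac{85}{43}\right)\right) + \frac{1}{15008} = 30 \left(1 + \frac{712}{817}\right) + \frac{1}{15008} = 30 \cdot \frac{1529}{817} + \frac{1}{15008} = \frac{45870}{817} + \frac{1}{15008} = \frac{688417777}{12261536}$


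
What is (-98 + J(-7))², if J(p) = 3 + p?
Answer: 10404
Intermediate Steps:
(-98 + J(-7))² = (-98 + (3 - 7))² = (-98 - 4)² = (-102)² = 10404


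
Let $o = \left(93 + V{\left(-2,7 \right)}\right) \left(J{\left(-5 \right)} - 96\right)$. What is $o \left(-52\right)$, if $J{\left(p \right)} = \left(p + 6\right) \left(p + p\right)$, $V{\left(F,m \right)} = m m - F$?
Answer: $793728$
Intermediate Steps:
$V{\left(F,m \right)} = m^{2} - F$
$J{\left(p \right)} = 2 p \left(6 + p\right)$ ($J{\left(p \right)} = \left(6 + p\right) 2 p = 2 p \left(6 + p\right)$)
$o = -15264$ ($o = \left(93 - \left(-2 - 7^{2}\right)\right) \left(2 \left(-5\right) \left(6 - 5\right) - 96\right) = \left(93 + \left(49 + 2\right)\right) \left(2 \left(-5\right) 1 - 96\right) = \left(93 + 51\right) \left(-10 - 96\right) = 144 \left(-106\right) = -15264$)
$o \left(-52\right) = \left(-15264\right) \left(-52\right) = 793728$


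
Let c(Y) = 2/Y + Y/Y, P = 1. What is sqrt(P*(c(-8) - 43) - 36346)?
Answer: I*sqrt(145553)/2 ≈ 190.76*I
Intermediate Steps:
c(Y) = 1 + 2/Y (c(Y) = 2/Y + 1 = 1 + 2/Y)
sqrt(P*(c(-8) - 43) - 36346) = sqrt(1*((2 - 8)/(-8) - 43) - 36346) = sqrt(1*(-1/8*(-6) - 43) - 36346) = sqrt(1*(3/4 - 43) - 36346) = sqrt(1*(-169/4) - 36346) = sqrt(-169/4 - 36346) = sqrt(-145553/4) = I*sqrt(145553)/2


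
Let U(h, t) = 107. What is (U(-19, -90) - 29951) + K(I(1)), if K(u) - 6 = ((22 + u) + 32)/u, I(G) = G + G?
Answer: -29810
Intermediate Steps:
I(G) = 2*G
K(u) = 6 + (54 + u)/u (K(u) = 6 + ((22 + u) + 32)/u = 6 + (54 + u)/u)
(U(-19, -90) - 29951) + K(I(1)) = (107 - 29951) + (7 + 54/((2*1))) = -29844 + (7 + 54/2) = -29844 + (7 + 54*(½)) = -29844 + (7 + 27) = -29844 + 34 = -29810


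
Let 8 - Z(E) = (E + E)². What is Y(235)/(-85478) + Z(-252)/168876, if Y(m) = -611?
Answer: -5402228147/3608795682 ≈ -1.4970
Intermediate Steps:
Z(E) = 8 - 4*E² (Z(E) = 8 - (E + E)² = 8 - (2*E)² = 8 - 4*E²)
Y(235)/(-85478) + Z(-252)/168876 = -611/(-85478) + (8 - 4*(-252)²)/168876 = -611*(-1/85478) + (8 - 4*63504)*(1/168876) = 611/85478 + (8 - 254016)*(1/168876) = 611/85478 - 254008*1/168876 = 611/85478 - 63502/42219 = -5402228147/3608795682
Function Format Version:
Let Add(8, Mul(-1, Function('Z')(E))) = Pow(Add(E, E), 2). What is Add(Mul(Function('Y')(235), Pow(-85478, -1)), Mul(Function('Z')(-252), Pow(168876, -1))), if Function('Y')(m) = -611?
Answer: Rational(-5402228147, 3608795682) ≈ -1.4970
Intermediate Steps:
Function('Z')(E) = Add(8, Mul(-4, Pow(E, 2))) (Function('Z')(E) = Add(8, Mul(-1, Pow(Add(E, E), 2))) = Add(8, Mul(-1, Pow(Mul(2, E), 2))) = Add(8, Mul(-1, Mul(4, Pow(E, 2)))) = Add(8, Mul(-4, Pow(E, 2))))
Add(Mul(Function('Y')(235), Pow(-85478, -1)), Mul(Function('Z')(-252), Pow(168876, -1))) = Add(Mul(-611, Pow(-85478, -1)), Mul(Add(8, Mul(-4, Pow(-252, 2))), Pow(168876, -1))) = Add(Mul(-611, Rational(-1, 85478)), Mul(Add(8, Mul(-4, 63504)), Rational(1, 168876))) = Add(Rational(611, 85478), Mul(Add(8, -254016), Rational(1, 168876))) = Add(Rational(611, 85478), Mul(-254008, Rational(1, 168876))) = Add(Rational(611, 85478), Rational(-63502, 42219)) = Rational(-5402228147, 3608795682)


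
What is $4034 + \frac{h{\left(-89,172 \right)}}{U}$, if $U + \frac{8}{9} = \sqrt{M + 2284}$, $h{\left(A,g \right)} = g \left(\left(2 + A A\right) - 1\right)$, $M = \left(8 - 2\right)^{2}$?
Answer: $\frac{53494822}{11741} + \frac{27592326 \sqrt{145}}{11741} \approx 32855.0$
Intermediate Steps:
$M = 36$ ($M = 6^{2} = 36$)
$h{\left(A,g \right)} = g \left(1 + A^{2}\right)$ ($h{\left(A,g \right)} = g \left(\left(2 + A^{2}\right) - 1\right) = g \left(1 + A^{2}\right)$)
$U = - \frac{8}{9} + 4 \sqrt{145}$ ($U = - \frac{8}{9} + \sqrt{36 + 2284} = - \frac{8}{9} + \sqrt{2320} = - \frac{8}{9} + 4 \sqrt{145} \approx 47.277$)
$4034 + \frac{h{\left(-89,172 \right)}}{U} = 4034 + \frac{172 \left(1 + \left(-89\right)^{2}\right)}{- \frac{8}{9} + 4 \sqrt{145}} = 4034 + \frac{172 \left(1 + 7921\right)}{- \frac{8}{9} + 4 \sqrt{145}} = 4034 + \frac{172 \cdot 7922}{- \frac{8}{9} + 4 \sqrt{145}} = 4034 + \frac{1362584}{- \frac{8}{9} + 4 \sqrt{145}}$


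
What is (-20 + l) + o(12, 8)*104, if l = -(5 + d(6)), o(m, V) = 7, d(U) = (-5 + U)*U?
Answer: 697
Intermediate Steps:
d(U) = U*(-5 + U)
l = -11 (l = -(5 + 6*(-5 + 6)) = -(5 + 6*1) = -(5 + 6) = -1*11 = -11)
(-20 + l) + o(12, 8)*104 = (-20 - 11) + 7*104 = -31 + 728 = 697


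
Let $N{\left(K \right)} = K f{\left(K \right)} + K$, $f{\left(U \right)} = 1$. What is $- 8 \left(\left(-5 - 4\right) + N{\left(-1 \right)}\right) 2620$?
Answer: $230560$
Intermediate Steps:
$N{\left(K \right)} = 2 K$ ($N{\left(K \right)} = K 1 + K = K + K = 2 K$)
$- 8 \left(\left(-5 - 4\right) + N{\left(-1 \right)}\right) 2620 = - 8 \left(\left(-5 - 4\right) + 2 \left(-1\right)\right) 2620 = - 8 \left(-9 - 2\right) 2620 = \left(-8\right) \left(-11\right) 2620 = 88 \cdot 2620 = 230560$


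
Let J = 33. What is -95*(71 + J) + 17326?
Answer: 7446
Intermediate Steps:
-95*(71 + J) + 17326 = -95*(71 + 33) + 17326 = -95*104 + 17326 = -9880 + 17326 = 7446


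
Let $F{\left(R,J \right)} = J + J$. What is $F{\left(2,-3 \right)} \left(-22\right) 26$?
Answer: $3432$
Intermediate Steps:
$F{\left(R,J \right)} = 2 J$
$F{\left(2,-3 \right)} \left(-22\right) 26 = 2 \left(-3\right) \left(-22\right) 26 = \left(-6\right) \left(-22\right) 26 = 132 \cdot 26 = 3432$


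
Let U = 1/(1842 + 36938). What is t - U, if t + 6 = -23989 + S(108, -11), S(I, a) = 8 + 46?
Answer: -928431981/38780 ≈ -23941.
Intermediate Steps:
S(I, a) = 54
U = 1/38780 ≈ 2.5786e-5
t = -23941 (t = -6 + (-23989 + 54) = -6 - 23935 = -23941)
t - U = -23941 - 1*1/38780 = -23941 - 1/38780 = -928431981/38780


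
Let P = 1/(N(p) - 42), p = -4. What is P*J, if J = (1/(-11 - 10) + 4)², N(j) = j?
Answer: -6889/20286 ≈ -0.33959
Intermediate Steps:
P = -1/46 (P = 1/(-4 - 42) = 1/(-46) = -1/46 ≈ -0.021739)
J = 6889/441 (J = (1/(-21) + 4)² = (-1/21 + 4)² = (83/21)² = 6889/441 ≈ 15.621)
P*J = -1/46*6889/441 = -6889/20286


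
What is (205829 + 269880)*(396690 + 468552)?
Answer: 411603406578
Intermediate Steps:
(205829 + 269880)*(396690 + 468552) = 475709*865242 = 411603406578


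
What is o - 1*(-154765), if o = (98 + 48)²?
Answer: 176081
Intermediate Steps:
o = 21316 (o = 146² = 21316)
o - 1*(-154765) = 21316 - 1*(-154765) = 21316 + 154765 = 176081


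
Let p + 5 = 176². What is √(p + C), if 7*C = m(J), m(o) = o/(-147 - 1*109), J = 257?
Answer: 5*√15539937/112 ≈ 175.99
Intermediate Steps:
p = 30971 (p = -5 + 176² = -5 + 30976 = 30971)
m(o) = -o/256 (m(o) = o/(-147 - 109) = o/(-256) = o*(-1/256) = -o/256)
C = -257/1792 (C = (-1/256*257)/7 = (⅐)*(-257/256) = -257/1792 ≈ -0.14342)
√(p + C) = √(30971 - 257/1792) = √(55499775/1792) = 5*√15539937/112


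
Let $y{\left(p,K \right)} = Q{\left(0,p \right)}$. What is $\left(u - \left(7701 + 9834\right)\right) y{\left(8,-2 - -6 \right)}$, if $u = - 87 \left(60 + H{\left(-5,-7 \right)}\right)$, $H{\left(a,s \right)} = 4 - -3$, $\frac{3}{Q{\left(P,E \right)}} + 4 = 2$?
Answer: $35046$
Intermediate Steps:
$Q{\left(P,E \right)} = - \frac{3}{2}$ ($Q{\left(P,E \right)} = \frac{3}{-4 + 2} = \frac{3}{-2} = 3 \left(- \frac{1}{2}\right) = - \frac{3}{2}$)
$y{\left(p,K \right)} = - \frac{3}{2}$
$H{\left(a,s \right)} = 7$ ($H{\left(a,s \right)} = 4 + 3 = 7$)
$u = -5829$ ($u = - 87 \left(60 + 7\right) = \left(-87\right) 67 = -5829$)
$\left(u - \left(7701 + 9834\right)\right) y{\left(8,-2 - -6 \right)} = \left(-5829 - \left(7701 + 9834\right)\right) \left(- \frac{3}{2}\right) = \left(-5829 - 17535\right) \left(- \frac{3}{2}\right) = \left(-23364\right) \left(- \frac{3}{2}\right) = 35046$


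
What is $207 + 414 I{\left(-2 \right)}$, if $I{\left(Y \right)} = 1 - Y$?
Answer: $1449$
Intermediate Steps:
$207 + 414 I{\left(-2 \right)} = 207 + 414 \left(1 - -2\right) = 207 + 414 \left(1 + 2\right) = 207 + 414 \cdot 3 = 207 + 1242 = 1449$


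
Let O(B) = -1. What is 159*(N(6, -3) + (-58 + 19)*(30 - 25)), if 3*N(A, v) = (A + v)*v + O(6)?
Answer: -31535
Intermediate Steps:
N(A, v) = -1/3 + v*(A + v)/3 (N(A, v) = ((A + v)*v - 1)/3 = (v*(A + v) - 1)/3 = (-1 + v*(A + v))/3 = -1/3 + v*(A + v)/3)
159*(N(6, -3) + (-58 + 19)*(30 - 25)) = 159*((-1/3 + (1/3)*(-3)**2 + (1/3)*6*(-3)) + (-58 + 19)*(30 - 25)) = 159*((-1/3 + (1/3)*9 - 6) - 39*5) = 159*((-1/3 + 3 - 6) - 195) = 159*(-10/3 - 195) = 159*(-595/3) = -31535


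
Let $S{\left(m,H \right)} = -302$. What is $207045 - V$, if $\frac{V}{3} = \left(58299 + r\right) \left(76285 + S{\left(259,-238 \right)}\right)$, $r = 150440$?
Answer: $-47581639266$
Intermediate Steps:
$V = 47581846311$ ($V = 3 \left(58299 + 150440\right) \left(76285 - 302\right) = 3 \cdot 208739 \cdot 75983 = 3 \cdot 15860615437 = 47581846311$)
$207045 - V = 207045 - 47581846311 = -47581639266$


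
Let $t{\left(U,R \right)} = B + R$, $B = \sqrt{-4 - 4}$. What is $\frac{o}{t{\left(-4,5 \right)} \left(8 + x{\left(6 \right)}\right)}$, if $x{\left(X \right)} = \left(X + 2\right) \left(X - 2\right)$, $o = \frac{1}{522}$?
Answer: $\frac{1}{137808} - \frac{i \sqrt{2}}{344520} \approx 7.2565 \cdot 10^{-6} - 4.1049 \cdot 10^{-6} i$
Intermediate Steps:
$o = \frac{1}{522} \approx 0.0019157$
$B = 2 i \sqrt{2}$ ($B = \sqrt{-8} = 2 i \sqrt{2} \approx 2.8284 i$)
$x{\left(X \right)} = \left(-2 + X\right) \left(2 + X\right)$ ($x{\left(X \right)} = \left(2 + X\right) \left(-2 + X\right) = \left(-2 + X\right) \left(2 + X\right)$)
$t{\left(U,R \right)} = R + 2 i \sqrt{2}$ ($t{\left(U,R \right)} = 2 i \sqrt{2} + R = R + 2 i \sqrt{2}$)
$\frac{o}{t{\left(-4,5 \right)} \left(8 + x{\left(6 \right)}\right)} = \frac{1}{522 \left(5 + 2 i \sqrt{2}\right) \left(8 - \left(4 - 6^{2}\right)\right)} = \frac{1}{522 \left(5 + 2 i \sqrt{2}\right) \left(8 + \left(-4 + 36\right)\right)} = \frac{1}{522 \left(5 + 2 i \sqrt{2}\right) \left(8 + 32\right)} = \frac{1}{522 \left(5 + 2 i \sqrt{2}\right) 40} = \frac{1}{522 \left(200 + 80 i \sqrt{2}\right)}$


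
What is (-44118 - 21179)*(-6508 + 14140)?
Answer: -498346704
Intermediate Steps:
(-44118 - 21179)*(-6508 + 14140) = -65297*7632 = -498346704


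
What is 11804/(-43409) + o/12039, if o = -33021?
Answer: -525172315/174200317 ≈ -3.0148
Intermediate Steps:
11804/(-43409) + o/12039 = 11804/(-43409) - 33021/12039 = 11804*(-1/43409) - 33021*1/12039 = -11804/43409 - 11007/4013 = -525172315/174200317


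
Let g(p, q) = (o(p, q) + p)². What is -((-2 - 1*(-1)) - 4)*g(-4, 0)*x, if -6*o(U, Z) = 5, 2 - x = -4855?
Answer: 6807895/12 ≈ 5.6733e+5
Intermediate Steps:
x = 4857 (x = 2 - 1*(-4855) = 2 + 4855 = 4857)
o(U, Z) = -⅚ (o(U, Z) = -⅙*5 = -⅚)
g(p, q) = (-⅚ + p)²
-((-2 - 1*(-1)) - 4)*g(-4, 0)*x = -((-2 - 1*(-1)) - 4)*((-5 + 6*(-4))²/36)*4857 = -((-2 + 1) - 4)*((-5 - 24)²/36)*4857 = -(-1 - 4)*((1/36)*(-29)²)*4857 = -(-5*841/36)*4857 = -(-4205)*4857/36 = -1*(-6807895/12) = 6807895/12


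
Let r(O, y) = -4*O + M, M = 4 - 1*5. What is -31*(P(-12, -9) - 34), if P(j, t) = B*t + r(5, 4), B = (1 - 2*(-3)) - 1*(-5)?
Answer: 5053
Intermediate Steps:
M = -1 (M = 4 - 5 = -1)
r(O, y) = -1 - 4*O (r(O, y) = -4*O - 1 = -1 - 4*O)
B = 12 (B = (1 + 6) + 5 = 7 + 5 = 12)
P(j, t) = -21 + 12*t (P(j, t) = 12*t + (-1 - 4*5) = 12*t + (-1 - 20) = 12*t - 21 = -21 + 12*t)
-31*(P(-12, -9) - 34) = -31*((-21 + 12*(-9)) - 34) = -31*((-21 - 108) - 34) = -31*(-129 - 34) = -31*(-163) = 5053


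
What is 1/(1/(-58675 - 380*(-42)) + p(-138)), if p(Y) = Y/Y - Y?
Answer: 42715/5937384 ≈ 0.0071942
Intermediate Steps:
p(Y) = 1 - Y
1/(1/(-58675 - 380*(-42)) + p(-138)) = 1/(1/(-58675 - 380*(-42)) + (1 - 1*(-138))) = 1/(1/(-58675 + 15960) + (1 + 138)) = 1/(1/(-42715) + 139) = 1/(-1/42715 + 139) = 1/(5937384/42715) = 42715/5937384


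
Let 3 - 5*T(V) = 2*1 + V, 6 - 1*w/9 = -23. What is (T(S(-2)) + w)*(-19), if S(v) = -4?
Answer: -4978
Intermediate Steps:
w = 261 (w = 54 - 9*(-23) = 54 + 207 = 261)
T(V) = 1/5 - V/5 (T(V) = 3/5 - (2*1 + V)/5 = 3/5 - (2 + V)/5 = 3/5 + (-2/5 - V/5) = 1/5 - V/5)
(T(S(-2)) + w)*(-19) = ((1/5 - 1/5*(-4)) + 261)*(-19) = ((1/5 + 4/5) + 261)*(-19) = (1 + 261)*(-19) = 262*(-19) = -4978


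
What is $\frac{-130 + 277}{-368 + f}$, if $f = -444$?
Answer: $- \frac{21}{116} \approx -0.18103$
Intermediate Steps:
$\frac{-130 + 277}{-368 + f} = \frac{-130 + 277}{-368 - 444} = \frac{147}{-812} = 147 \left(- \frac{1}{812}\right) = - \frac{21}{116}$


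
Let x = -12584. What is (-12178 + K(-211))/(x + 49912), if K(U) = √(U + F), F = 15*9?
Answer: -6089/18664 + I*√19/18664 ≈ -0.32624 + 0.00023355*I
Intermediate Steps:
F = 135
K(U) = √(135 + U) (K(U) = √(U + 135) = √(135 + U))
(-12178 + K(-211))/(x + 49912) = (-12178 + √(135 - 211))/(-12584 + 49912) = (-12178 + √(-76))/37328 = (-12178 + 2*I*√19)*(1/37328) = -6089/18664 + I*√19/18664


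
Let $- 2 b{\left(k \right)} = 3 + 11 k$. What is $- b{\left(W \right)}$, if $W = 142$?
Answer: $\frac{1565}{2} \approx 782.5$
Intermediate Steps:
$b{\left(k \right)} = - \frac{3}{2} - \frac{11 k}{2}$ ($b{\left(k \right)} = - \frac{3 + 11 k}{2} = - \frac{3}{2} - \frac{11 k}{2}$)
$- b{\left(W \right)} = - (- \frac{3}{2} - 781) = \left(-1\right) \left(- \frac{1565}{2}\right) = \frac{1565}{2}$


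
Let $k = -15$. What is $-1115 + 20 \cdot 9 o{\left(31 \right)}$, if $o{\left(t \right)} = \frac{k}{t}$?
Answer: $- \frac{37265}{31} \approx -1202.1$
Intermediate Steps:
$o{\left(t \right)} = - \frac{15}{t}$
$-1115 + 20 \cdot 9 o{\left(31 \right)} = -1115 + 20 \cdot 9 \left(- \frac{15}{31}\right) = -1115 + 180 \left(\left(-15\right) \frac{1}{31}\right) = -1115 + 180 \left(- \frac{15}{31}\right) = -1115 - \frac{2700}{31} = - \frac{37265}{31}$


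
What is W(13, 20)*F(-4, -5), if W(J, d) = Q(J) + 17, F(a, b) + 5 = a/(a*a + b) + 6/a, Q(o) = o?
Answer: -2265/11 ≈ -205.91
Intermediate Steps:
F(a, b) = -5 + 6/a + a/(b + a²) (F(a, b) = -5 + (a/(a*a + b) + 6/a) = -5 + (a/(a² + b) + 6/a) = -5 + (a/(b + a²) + 6/a) = -5 + (6/a + a/(b + a²)) = -5 + 6/a + a/(b + a²))
W(J, d) = 17 + J (W(J, d) = J + 17 = 17 + J)
W(13, 20)*F(-4, -5) = (17 + 13)*((-5*(-4)³ + 6*(-5) + 7*(-4)² - 5*(-4)*(-5))/((-4)*(-5 + (-4)²))) = 30*(-(-5*(-64) - 30 + 7*16 - 100)/(4*(-5 + 16))) = 30*(-¼*(320 - 30 + 112 - 100)/11) = 30*(-¼*1/11*302) = 30*(-151/22) = -2265/11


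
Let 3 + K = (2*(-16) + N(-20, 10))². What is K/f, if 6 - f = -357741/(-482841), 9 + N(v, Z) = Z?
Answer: 51395742/282145 ≈ 182.16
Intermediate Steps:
N(v, Z) = -9 + Z
f = 282145/53649 (f = 6 - (-357741)/(-482841) = 6 - (-357741)*(-1)/482841 = 6 - 1*39749/53649 = 6 - 39749/53649 = 282145/53649 ≈ 5.2591)
K = 958 (K = -3 + (2*(-16) + (-9 + 10))² = -3 + (-32 + 1)² = -3 + (-31)² = -3 + 961 = 958)
K/f = 958/(282145/53649) = 958*(53649/282145) = 51395742/282145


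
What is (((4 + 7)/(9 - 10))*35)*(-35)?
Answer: 13475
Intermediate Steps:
(((4 + 7)/(9 - 10))*35)*(-35) = ((11/(-1))*35)*(-35) = ((11*(-1))*35)*(-35) = -11*35*(-35) = -385*(-35) = 13475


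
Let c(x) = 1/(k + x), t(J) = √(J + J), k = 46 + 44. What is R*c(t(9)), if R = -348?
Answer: -1740/449 + 58*√2/449 ≈ -3.6926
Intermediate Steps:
k = 90
t(J) = √2*√J (t(J) = √(2*J) = √2*√J)
c(x) = 1/(90 + x)
R*c(t(9)) = -348/(90 + √2*√9) = -348/(90 + √2*3) = -348/(90 + 3*√2)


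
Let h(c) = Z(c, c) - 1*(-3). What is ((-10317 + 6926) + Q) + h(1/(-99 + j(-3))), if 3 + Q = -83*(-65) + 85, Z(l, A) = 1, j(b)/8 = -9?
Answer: 2090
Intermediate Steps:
j(b) = -72 (j(b) = 8*(-9) = -72)
Q = 5477 (Q = -3 + (-83*(-65) + 85) = -3 + (5395 + 85) = -3 + 5480 = 5477)
h(c) = 4 (h(c) = 1 - 1*(-3) = 1 + 3 = 4)
((-10317 + 6926) + Q) + h(1/(-99 + j(-3))) = ((-10317 + 6926) + 5477) + 4 = (-3391 + 5477) + 4 = 2086 + 4 = 2090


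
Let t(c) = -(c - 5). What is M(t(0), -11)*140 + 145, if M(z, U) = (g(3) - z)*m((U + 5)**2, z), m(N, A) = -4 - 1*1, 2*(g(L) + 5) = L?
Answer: 6095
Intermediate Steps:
t(c) = 5 - c (t(c) = -(-5 + c) = 5 - c)
g(L) = -5 + L/2
m(N, A) = -5 (m(N, A) = -4 - 1 = -5)
M(z, U) = 35/2 + 5*z (M(z, U) = ((-5 + (1/2)*3) - z)*(-5) = ((-5 + 3/2) - z)*(-5) = (-7/2 - z)*(-5) = 35/2 + 5*z)
M(t(0), -11)*140 + 145 = (35/2 + 5*(5 - 1*0))*140 + 145 = (35/2 + 5*(5 + 0))*140 + 145 = (35/2 + 5*5)*140 + 145 = (35/2 + 25)*140 + 145 = (85/2)*140 + 145 = 5950 + 145 = 6095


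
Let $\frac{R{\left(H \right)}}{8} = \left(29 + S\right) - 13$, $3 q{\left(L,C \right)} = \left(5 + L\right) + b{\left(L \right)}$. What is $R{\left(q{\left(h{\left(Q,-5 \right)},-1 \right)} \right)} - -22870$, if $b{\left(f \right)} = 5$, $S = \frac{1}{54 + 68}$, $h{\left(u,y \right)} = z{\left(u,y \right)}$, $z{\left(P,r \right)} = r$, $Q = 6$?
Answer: $\frac{1402882}{61} \approx 22998.0$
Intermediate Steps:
$h{\left(u,y \right)} = y$
$S = \frac{1}{122} \approx 0.0081967$
$q{\left(L,C \right)} = \frac{10}{3} + \frac{L}{3}$ ($q{\left(L,C \right)} = \frac{\left(5 + L\right) + 5}{3} = \frac{10 + L}{3} = \frac{10}{3} + \frac{L}{3}$)
$R{\left(H \right)} = \frac{7812}{61}$ ($R{\left(H \right)} = 8 \left(\left(29 + \frac{1}{122}\right) - 13\right) = 8 \left(\frac{3539}{122} - 13\right) = 8 \cdot \frac{1953}{122} = \frac{7812}{61}$)
$R{\left(q{\left(h{\left(Q,-5 \right)},-1 \right)} \right)} - -22870 = \frac{7812}{61} - -22870 = \frac{7812}{61} + 22870 = \frac{1402882}{61}$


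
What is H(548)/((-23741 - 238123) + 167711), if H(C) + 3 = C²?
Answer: -300301/94153 ≈ -3.1895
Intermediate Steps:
H(C) = -3 + C²
H(548)/((-23741 - 238123) + 167711) = (-3 + 548²)/((-23741 - 238123) + 167711) = (-3 + 300304)/(-261864 + 167711) = 300301/(-94153) = 300301*(-1/94153) = -300301/94153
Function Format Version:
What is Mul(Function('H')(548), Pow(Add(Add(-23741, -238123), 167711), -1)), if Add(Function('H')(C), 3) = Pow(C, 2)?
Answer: Rational(-300301, 94153) ≈ -3.1895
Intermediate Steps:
Function('H')(C) = Add(-3, Pow(C, 2))
Mul(Function('H')(548), Pow(Add(Add(-23741, -238123), 167711), -1)) = Mul(Add(-3, Pow(548, 2)), Pow(Add(Add(-23741, -238123), 167711), -1)) = Mul(Add(-3, 300304), Pow(Add(-261864, 167711), -1)) = Mul(300301, Pow(-94153, -1)) = Mul(300301, Rational(-1, 94153)) = Rational(-300301, 94153)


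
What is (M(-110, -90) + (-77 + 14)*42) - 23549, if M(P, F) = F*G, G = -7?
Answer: -25565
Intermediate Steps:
M(P, F) = -7*F (M(P, F) = F*(-7) = -7*F)
(M(-110, -90) + (-77 + 14)*42) - 23549 = (-7*(-90) + (-77 + 14)*42) - 23549 = (630 - 63*42) - 23549 = (630 - 2646) - 23549 = -2016 - 23549 = -25565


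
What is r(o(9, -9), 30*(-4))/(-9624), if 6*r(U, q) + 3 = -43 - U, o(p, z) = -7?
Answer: 13/19248 ≈ 0.00067540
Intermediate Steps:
r(U, q) = -23/3 - U/6 (r(U, q) = -½ + (-43 - U)/6 = -½ + (-43/6 - U/6) = -23/3 - U/6)
r(o(9, -9), 30*(-4))/(-9624) = (-23/3 - ⅙*(-7))/(-9624) = (-23/3 + 7/6)*(-1/9624) = -13/2*(-1/9624) = 13/19248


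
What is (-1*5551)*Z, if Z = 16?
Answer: -88816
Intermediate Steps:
(-1*5551)*Z = -1*5551*16 = -5551*16 = -88816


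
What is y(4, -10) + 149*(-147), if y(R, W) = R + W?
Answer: -21909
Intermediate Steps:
y(4, -10) + 149*(-147) = (4 - 10) + 149*(-147) = -6 - 21903 = -21909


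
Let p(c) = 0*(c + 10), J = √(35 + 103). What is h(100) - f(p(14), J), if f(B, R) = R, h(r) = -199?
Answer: -199 - √138 ≈ -210.75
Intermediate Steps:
J = √138 ≈ 11.747
p(c) = 0 (p(c) = 0*(10 + c) = 0)
h(100) - f(p(14), J) = -199 - √138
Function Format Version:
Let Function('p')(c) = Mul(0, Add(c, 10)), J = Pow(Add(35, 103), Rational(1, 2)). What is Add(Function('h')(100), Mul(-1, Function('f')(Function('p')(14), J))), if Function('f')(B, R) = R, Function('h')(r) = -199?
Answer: Add(-199, Mul(-1, Pow(138, Rational(1, 2)))) ≈ -210.75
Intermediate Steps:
J = Pow(138, Rational(1, 2)) ≈ 11.747
Function('p')(c) = 0 (Function('p')(c) = Mul(0, Add(10, c)) = 0)
Add(Function('h')(100), Mul(-1, Function('f')(Function('p')(14), J))) = Add(-199, Mul(-1, Pow(138, Rational(1, 2))))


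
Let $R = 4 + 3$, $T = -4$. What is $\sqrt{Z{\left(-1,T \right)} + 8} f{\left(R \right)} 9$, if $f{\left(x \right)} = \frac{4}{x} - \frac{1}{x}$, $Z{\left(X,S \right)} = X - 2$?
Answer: $\frac{27 \sqrt{5}}{7} \approx 8.6248$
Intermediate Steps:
$Z{\left(X,S \right)} = -2 + X$
$R = 7$
$f{\left(x \right)} = \frac{3}{x}$
$\sqrt{Z{\left(-1,T \right)} + 8} f{\left(R \right)} 9 = \sqrt{\left(-2 - 1\right) + 8} \cdot \frac{3}{7} \cdot 9 = \sqrt{-3 + 8} \cdot 3 \cdot \frac{1}{7} \cdot 9 = \sqrt{5} \cdot \frac{3}{7} \cdot 9 = \frac{3 \sqrt{5}}{7} \cdot 9 = \frac{27 \sqrt{5}}{7}$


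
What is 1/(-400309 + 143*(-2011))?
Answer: -1/687882 ≈ -1.4537e-6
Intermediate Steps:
1/(-400309 + 143*(-2011)) = 1/(-400309 - 287573) = 1/(-687882) = -1/687882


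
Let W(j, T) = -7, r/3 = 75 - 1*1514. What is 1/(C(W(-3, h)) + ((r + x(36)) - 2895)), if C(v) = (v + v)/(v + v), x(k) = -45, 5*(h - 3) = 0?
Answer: -1/7256 ≈ -0.00013782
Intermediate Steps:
h = 3 (h = 3 + (1/5)*0 = 3 + 0 = 3)
r = -4317 (r = 3*(75 - 1*1514) = 3*(75 - 1514) = 3*(-1439) = -4317)
C(v) = 1 (C(v) = (2*v)/((2*v)) = (2*v)*(1/(2*v)) = 1)
1/(C(W(-3, h)) + ((r + x(36)) - 2895)) = 1/(1 + ((-4317 - 45) - 2895)) = 1/(1 + (-4362 - 2895)) = 1/(1 - 7257) = 1/(-7256) = -1/7256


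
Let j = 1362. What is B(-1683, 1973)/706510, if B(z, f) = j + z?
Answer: -321/706510 ≈ -0.00045435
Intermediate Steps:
B(z, f) = 1362 + z
B(-1683, 1973)/706510 = (1362 - 1683)/706510 = -321*1/706510 = -321/706510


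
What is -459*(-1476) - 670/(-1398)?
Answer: 473561651/699 ≈ 6.7748e+5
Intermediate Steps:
-459*(-1476) - 670/(-1398) = 677484 - 670*(-1/1398) = 677484 + 335/699 = 473561651/699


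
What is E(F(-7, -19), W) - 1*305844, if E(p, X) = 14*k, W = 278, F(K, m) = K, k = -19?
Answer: -306110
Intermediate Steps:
E(p, X) = -266 (E(p, X) = 14*(-19) = -266)
E(F(-7, -19), W) - 1*305844 = -266 - 1*305844 = -266 - 305844 = -306110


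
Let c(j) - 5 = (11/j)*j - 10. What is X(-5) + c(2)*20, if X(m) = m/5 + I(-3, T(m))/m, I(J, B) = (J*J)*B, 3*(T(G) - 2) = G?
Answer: 592/5 ≈ 118.40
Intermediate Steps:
T(G) = 2 + G/3
I(J, B) = B*J**2 (I(J, B) = J**2*B = B*J**2)
c(j) = 6 (c(j) = 5 + ((11/j)*j - 10) = 5 + (11 - 10) = 5 + 1 = 6)
X(m) = m/5 + (18 + 3*m)/m (X(m) = m/5 + ((2 + m/3)*(-3)**2)/m = m*(1/5) + ((2 + m/3)*9)/m = m/5 + (18 + 3*m)/m)
X(-5) + c(2)*20 = (3 + 18/(-5) + (1/5)*(-5)) + 6*20 = (3 + 18*(-1/5) - 1) + 120 = (3 - 18/5 - 1) + 120 = -8/5 + 120 = 592/5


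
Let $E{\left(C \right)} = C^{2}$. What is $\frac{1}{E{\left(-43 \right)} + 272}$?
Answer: $\frac{1}{2121} \approx 0.00047148$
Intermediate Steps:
$\frac{1}{E{\left(-43 \right)} + 272} = \frac{1}{\left(-43\right)^{2} + 272} = \frac{1}{1849 + 272} = \frac{1}{2121}$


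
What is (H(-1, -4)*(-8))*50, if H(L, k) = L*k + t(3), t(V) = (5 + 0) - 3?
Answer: -2400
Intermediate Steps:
t(V) = 2 (t(V) = 5 - 3 = 2)
H(L, k) = 2 + L*k (H(L, k) = L*k + 2 = 2 + L*k)
(H(-1, -4)*(-8))*50 = ((2 - 1*(-4))*(-8))*50 = ((2 + 4)*(-8))*50 = (6*(-8))*50 = -48*50 = -2400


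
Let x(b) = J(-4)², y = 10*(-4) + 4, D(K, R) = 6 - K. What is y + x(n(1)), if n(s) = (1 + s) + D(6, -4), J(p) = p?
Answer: -20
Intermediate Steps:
y = -36 (y = -40 + 4 = -36)
n(s) = 1 + s (n(s) = (1 + s) + (6 - 1*6) = (1 + s) + (6 - 6) = (1 + s) + 0 = 1 + s)
x(b) = 16 (x(b) = (-4)² = 16)
y + x(n(1)) = -36 + 16 = -20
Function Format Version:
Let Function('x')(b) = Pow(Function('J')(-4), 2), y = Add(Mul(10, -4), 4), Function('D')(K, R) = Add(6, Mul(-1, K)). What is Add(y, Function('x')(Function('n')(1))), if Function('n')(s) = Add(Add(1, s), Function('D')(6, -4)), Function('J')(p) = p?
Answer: -20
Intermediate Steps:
y = -36 (y = Add(-40, 4) = -36)
Function('n')(s) = Add(1, s) (Function('n')(s) = Add(Add(1, s), Add(6, Mul(-1, 6))) = Add(Add(1, s), Add(6, -6)) = Add(Add(1, s), 0) = Add(1, s))
Function('x')(b) = 16 (Function('x')(b) = Pow(-4, 2) = 16)
Add(y, Function('x')(Function('n')(1))) = Add(-36, 16) = -20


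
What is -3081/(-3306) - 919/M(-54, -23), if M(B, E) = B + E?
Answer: 1091817/84854 ≈ 12.867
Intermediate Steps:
-3081/(-3306) - 919/M(-54, -23) = -3081/(-3306) - 919/(-54 - 23) = -3081*(-1/3306) - 919/(-77) = 1027/1102 - 919*(-1/77) = 1027/1102 + 919/77 = 1091817/84854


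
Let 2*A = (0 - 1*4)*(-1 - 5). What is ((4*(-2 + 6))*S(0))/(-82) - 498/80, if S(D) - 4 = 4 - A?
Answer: -8929/1640 ≈ -5.4445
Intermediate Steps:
A = 12 (A = ((0 - 1*4)*(-1 - 5))/2 = ((0 - 4)*(-6))/2 = (-4*(-6))/2 = (1/2)*24 = 12)
S(D) = -4 (S(D) = 4 + (4 - 1*12) = 4 + (4 - 12) = 4 - 8 = -4)
((4*(-2 + 6))*S(0))/(-82) - 498/80 = ((4*(-2 + 6))*(-4))/(-82) - 498/80 = ((4*4)*(-4))*(-1/82) - 498*1/80 = (16*(-4))*(-1/82) - 249/40 = -64*(-1/82) - 249/40 = 32/41 - 249/40 = -8929/1640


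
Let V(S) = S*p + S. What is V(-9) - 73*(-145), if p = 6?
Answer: 10522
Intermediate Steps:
V(S) = 7*S (V(S) = S*6 + S = 6*S + S = 7*S)
V(-9) - 73*(-145) = 7*(-9) - 73*(-145) = -63 + 10585 = 10522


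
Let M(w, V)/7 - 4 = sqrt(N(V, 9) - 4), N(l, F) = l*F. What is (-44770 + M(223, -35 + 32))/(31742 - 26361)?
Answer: -44742/5381 + 7*I*sqrt(31)/5381 ≈ -8.3148 + 0.007243*I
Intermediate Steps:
N(l, F) = F*l
M(w, V) = 28 + 7*sqrt(-4 + 9*V) (M(w, V) = 28 + 7*sqrt(9*V - 4) = 28 + 7*sqrt(-4 + 9*V))
(-44770 + M(223, -35 + 32))/(31742 - 26361) = (-44770 + (28 + 7*sqrt(-4 + 9*(-35 + 32))))/(31742 - 26361) = (-44770 + (28 + 7*sqrt(-4 + 9*(-3))))/5381 = (-44770 + (28 + 7*sqrt(-4 - 27)))*(1/5381) = (-44770 + (28 + 7*sqrt(-31)))*(1/5381) = (-44770 + (28 + 7*(I*sqrt(31))))*(1/5381) = (-44770 + (28 + 7*I*sqrt(31)))*(1/5381) = (-44742 + 7*I*sqrt(31))*(1/5381) = -44742/5381 + 7*I*sqrt(31)/5381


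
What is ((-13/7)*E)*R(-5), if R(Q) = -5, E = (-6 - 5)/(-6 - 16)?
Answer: 65/14 ≈ 4.6429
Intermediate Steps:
E = ½ (E = -11/(-22) = -11*(-1/22) = ½ ≈ 0.50000)
((-13/7)*E)*R(-5) = (-13/7*(½))*(-5) = (-13*⅐*(½))*(-5) = -13/7*½*(-5) = -13/14*(-5) = 65/14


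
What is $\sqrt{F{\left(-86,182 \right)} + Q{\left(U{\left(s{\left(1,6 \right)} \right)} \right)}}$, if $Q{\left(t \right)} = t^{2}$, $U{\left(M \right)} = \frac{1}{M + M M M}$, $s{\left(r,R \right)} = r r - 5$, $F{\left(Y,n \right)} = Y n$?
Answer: $\frac{i \sqrt{72374847}}{68} \approx 125.11 i$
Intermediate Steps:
$s{\left(r,R \right)} = -5 + r^{2}$ ($s{\left(r,R \right)} = r^{2} - 5 = -5 + r^{2}$)
$U{\left(M \right)} = \frac{1}{M + M^{3}}$ ($U{\left(M \right)} = \frac{1}{M + M^{2} M} = \frac{1}{M + M^{3}}$)
$\sqrt{F{\left(-86,182 \right)} + Q{\left(U{\left(s{\left(1,6 \right)} \right)} \right)}} = \sqrt{\left(-86\right) 182 + \left(\frac{1}{\left(-5 + 1^{2}\right) + \left(-5 + 1^{2}\right)^{3}}\right)^{2}} = \sqrt{-15652 + \left(\frac{1}{\left(-5 + 1\right) + \left(-5 + 1\right)^{3}}\right)^{2}} = \sqrt{-15652 + \left(\frac{1}{-4 + \left(-4\right)^{3}}\right)^{2}} = \sqrt{-15652 + \left(\frac{1}{-4 - 64}\right)^{2}} = \sqrt{-15652 + \left(\frac{1}{-68}\right)^{2}} = \sqrt{-15652 + \left(- \frac{1}{68}\right)^{2}} = \sqrt{-15652 + \frac{1}{4624}} = \sqrt{- \frac{72374847}{4624}} = \frac{i \sqrt{72374847}}{68}$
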